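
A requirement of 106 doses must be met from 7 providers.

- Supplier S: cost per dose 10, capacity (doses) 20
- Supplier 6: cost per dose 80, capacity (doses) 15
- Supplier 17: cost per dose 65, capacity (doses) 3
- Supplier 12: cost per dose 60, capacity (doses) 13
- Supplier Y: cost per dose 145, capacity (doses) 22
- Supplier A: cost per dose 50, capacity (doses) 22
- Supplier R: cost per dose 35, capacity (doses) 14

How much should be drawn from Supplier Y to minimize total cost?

Cheapest first:
Take 20 from Supplier S at 10 ; need 86 more.
Supplier R at 35: take all 14 doses ; 72 still needed.
Supplier A at 50: take all 22 doses ; 50 still needed.
Supplier 12 at 60: take all 13 doses ; 37 still needed.
Supplier 17 (65): use full 3 ; 34 doses to go.
Supplier 6 (80): use full 15 ; 19 doses to go.
Take 19 from Supplier Y at 145 to finish.

19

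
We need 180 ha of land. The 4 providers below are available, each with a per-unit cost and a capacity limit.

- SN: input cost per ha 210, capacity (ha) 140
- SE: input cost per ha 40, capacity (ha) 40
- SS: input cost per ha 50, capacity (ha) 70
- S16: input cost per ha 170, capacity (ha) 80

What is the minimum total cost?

17000

Fill from the cheapest provider first.
SE at 40: take all 40 ha ; 140 still needed.
Take 70 from SS at 50 ; need 70 more.
Take 70 from S16 at 170 to finish.
SN: unused.
Cost = 40×40 + 70×50 + 70×170 = 17000.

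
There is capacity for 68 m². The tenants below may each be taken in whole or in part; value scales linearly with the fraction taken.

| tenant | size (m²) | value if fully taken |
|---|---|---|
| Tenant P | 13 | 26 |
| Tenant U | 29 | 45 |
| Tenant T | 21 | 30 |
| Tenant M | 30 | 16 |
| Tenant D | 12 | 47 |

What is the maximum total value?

Sort by value density: Tenant D 47/12≈3.92, Tenant P 26/13≈2, Tenant U 45/29≈1.55, Tenant T 30/21≈1.43, Tenant M 16/30≈0.533.
Tenant D: take in full, 12 m² for value 47 — 56 left.
All 13 m² of Tenant P fit (value 26) — 43 remain.
Take all of Tenant U (29 m², value 45) — 14 m² left.
14 m² left: a 14/21 share of Tenant T gives 30×14/21 = 20.
Total value = 138.

138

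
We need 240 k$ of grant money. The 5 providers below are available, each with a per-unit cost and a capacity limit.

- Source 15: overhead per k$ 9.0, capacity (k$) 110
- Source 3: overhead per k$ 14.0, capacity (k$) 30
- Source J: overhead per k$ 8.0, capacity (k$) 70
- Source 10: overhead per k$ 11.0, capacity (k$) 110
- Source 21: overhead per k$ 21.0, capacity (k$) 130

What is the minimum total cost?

2210

Use providers in increasing cost order.
Take 70 from Source J at 8.0 ; need 170 more.
Take 110 from Source 15 at 9.0 ; need 60 more.
Source 10 (11.0): take the remaining 60 ; done.
Source 3, Source 21: unused.
Cost = 70×8.0 + 110×9.0 + 60×11.0 = 2210.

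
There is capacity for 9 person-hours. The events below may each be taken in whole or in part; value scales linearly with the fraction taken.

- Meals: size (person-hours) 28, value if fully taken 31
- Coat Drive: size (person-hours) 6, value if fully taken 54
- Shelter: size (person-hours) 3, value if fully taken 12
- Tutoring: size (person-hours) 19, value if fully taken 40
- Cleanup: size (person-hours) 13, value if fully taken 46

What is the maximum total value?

Best value per unit of size first: Coat Drive 54/6≈9, Shelter 12/3≈4, Cleanup 46/13≈3.54, Tutoring 40/19≈2.11, Meals 31/28≈1.11.
All 6 person-hours of Coat Drive fit (value 54) — 3 remain.
Take all of Shelter (3 person-hours, value 12) — 0 person-hours left.
Total value = 66.

66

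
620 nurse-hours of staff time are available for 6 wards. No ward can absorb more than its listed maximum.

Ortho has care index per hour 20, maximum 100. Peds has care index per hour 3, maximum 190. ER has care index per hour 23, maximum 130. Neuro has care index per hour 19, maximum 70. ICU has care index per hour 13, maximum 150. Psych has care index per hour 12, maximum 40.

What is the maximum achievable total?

Highest care index per hour first: ER 23 > Ortho 20 > Neuro 19 > ICU 13 > Psych 12 > Peds 3.
ER: +130 to 130 (cap) → 490 left.
Ortho takes 100 to reach its cap of 100 → 390 left.
Neuro: +70 to 70 (cap) → 320 left.
Give ICU 150 to hit its cap of 150 → 170 left.
Give Psych 40 to hit its cap of 40 → 130 left.
Peds has room for 190 but only 130 remain, so it gets 130.
Total = 20×100 + 3×130 + 23×130 + 19×70 + 13×150 + 12×40 = 9140.

9140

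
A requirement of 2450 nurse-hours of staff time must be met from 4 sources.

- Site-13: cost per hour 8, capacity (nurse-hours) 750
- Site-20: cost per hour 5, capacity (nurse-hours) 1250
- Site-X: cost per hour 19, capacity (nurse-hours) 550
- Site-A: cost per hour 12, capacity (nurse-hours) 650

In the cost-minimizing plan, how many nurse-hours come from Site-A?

Use sources in increasing cost order.
Site-20 (5): use full 1250 → 1200 nurse-hours to go.
Site-13 (8): use full 750 → 450 nurse-hours to go.
Take 450 from Site-A at 12 to finish.
Site-X: unused.

450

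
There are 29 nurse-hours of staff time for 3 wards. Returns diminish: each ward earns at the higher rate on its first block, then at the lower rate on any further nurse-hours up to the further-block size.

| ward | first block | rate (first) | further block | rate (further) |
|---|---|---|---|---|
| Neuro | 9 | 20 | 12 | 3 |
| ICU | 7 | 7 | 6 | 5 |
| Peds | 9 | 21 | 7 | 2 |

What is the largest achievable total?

438

Rank every tier by rate: Peds/tier1 21 > Neuro/tier1 20 > ICU/tier1 7 > ICU/tier2 5 > Neuro/tier2 3 > Peds/tier2 2.
Fill Peds tier1 block (9 at 21) — 20 left.
Neuro/tier1 (20): +9 — 11 left.
Fill ICU tier1 block (7 at 7) — 4 left.
ICU tier2 at 5: only 4 left, fill 4.
Total = 21×9 + 20×9 + 7×7 + 5×4 = 438.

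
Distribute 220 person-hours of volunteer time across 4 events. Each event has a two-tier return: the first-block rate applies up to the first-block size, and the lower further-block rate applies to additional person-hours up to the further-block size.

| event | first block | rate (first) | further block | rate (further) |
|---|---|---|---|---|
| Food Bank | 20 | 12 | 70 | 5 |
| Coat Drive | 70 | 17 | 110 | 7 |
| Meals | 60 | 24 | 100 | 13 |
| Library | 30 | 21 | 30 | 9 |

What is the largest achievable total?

Order all 8 blocks by rate: Meals/tier1 24 > Library/tier1 21 > Coat Drive/tier1 17 > Meals/tier2 13 > Food Bank/tier1 12 > Library/tier2 9 > Coat Drive/tier2 7 > Food Bank/tier2 5.
Meals tier1 at 24: fill all 60 → 160 left.
Library tier1 at 21: fill all 30 → 130 left.
Coat Drive tier1 at 17: fill all 70 → 60 left.
60 remain; put them into Meals tier2 at 13.
Total = 24×60 + 21×30 + 17×70 + 13×60 = 4040.

4040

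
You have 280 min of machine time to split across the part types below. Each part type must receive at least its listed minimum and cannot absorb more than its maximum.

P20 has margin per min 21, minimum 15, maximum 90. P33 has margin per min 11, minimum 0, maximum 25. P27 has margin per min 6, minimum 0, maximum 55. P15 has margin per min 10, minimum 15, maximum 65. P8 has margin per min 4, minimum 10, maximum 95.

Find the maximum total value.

Meeting every minimum uses 15+0+0+15+10 = 40 min, leaving 240.
Order the part types by margin per min: P20 21 > P33 11 > P15 10 > P27 6 > P8 4.
Give P20 75 more to hit its cap of 90 → 165 left.
P33 takes 25 more to reach its cap of 25 → 140 left.
P15: +50 to 65 (cap) → 90 left.
P27 takes 55 more to reach its cap of 55 → 35 left.
P8: +35 (room for 85) → 45. Pool exhausted.
Total = 21×90 + 11×25 + 6×55 + 10×65 + 4×45 = 3325.

3325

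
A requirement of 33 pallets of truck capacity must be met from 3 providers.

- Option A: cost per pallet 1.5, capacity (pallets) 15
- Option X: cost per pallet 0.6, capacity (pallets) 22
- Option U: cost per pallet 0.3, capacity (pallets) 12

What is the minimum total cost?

Cheapest first:
Take 12 from Option U at 0.3 — need 21 more.
Option X (0.6): take the remaining 21 — done.
Option A: unused.
Cost = 12×0.3 + 21×0.6 = 16.2.

16.2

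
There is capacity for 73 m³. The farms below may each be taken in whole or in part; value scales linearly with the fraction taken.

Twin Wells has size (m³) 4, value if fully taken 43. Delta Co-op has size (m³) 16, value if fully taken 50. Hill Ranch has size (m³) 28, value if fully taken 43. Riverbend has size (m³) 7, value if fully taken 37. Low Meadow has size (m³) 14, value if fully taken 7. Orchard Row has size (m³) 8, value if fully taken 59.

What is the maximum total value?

237

Rank by value-to-size ratio: Twin Wells 43/4≈10.8, Orchard Row 59/8≈7.38, Riverbend 37/7≈5.29, Delta Co-op 50/16≈3.12, Hill Ranch 43/28≈1.54, Low Meadow 7/14≈0.5.
All 4 m³ of Twin Wells fit (value 43) → 69 remain.
Take all of Orchard Row (8 m³, value 59) → 61 m³ left.
Take all of Riverbend (7 m³, value 37) → 54 m³ left.
All 16 m³ of Delta Co-op fit (value 50) → 38 remain.
Take all of Hill Ranch (28 m³, value 43) → 10 m³ left.
Fill the last 10 m³ with part of Low Meadow: 10/14 of it earns 5.
Total value = 237.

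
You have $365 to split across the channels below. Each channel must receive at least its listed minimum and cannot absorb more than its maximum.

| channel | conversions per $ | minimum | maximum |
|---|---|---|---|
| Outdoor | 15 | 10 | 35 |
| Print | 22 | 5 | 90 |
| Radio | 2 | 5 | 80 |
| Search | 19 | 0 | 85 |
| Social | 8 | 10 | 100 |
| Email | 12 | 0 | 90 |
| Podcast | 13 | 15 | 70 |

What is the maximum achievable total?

Meeting every minimum uses 10+5+5+0+10+0+15 = 45 $, leaving 320.
Rank by conversions per $: Print 22 > Search 19 > Outdoor 15 > Podcast 13 > Email 12 > Social 8 > Radio 2.
Print: +85 to 90 (cap) — 235 left.
Search takes 85 more to reach its cap of 85 — 150 left.
Outdoor: +25 to 35 (cap) — 125 left.
Podcast takes 55 more to reach its cap of 70 — 70 left.
Email: +70 (room for 90) → 70. Pool exhausted.
Total = 15×35 + 22×90 + 2×5 + 19×85 + 8×10 + 12×70 + 13×70 = 5960.

5960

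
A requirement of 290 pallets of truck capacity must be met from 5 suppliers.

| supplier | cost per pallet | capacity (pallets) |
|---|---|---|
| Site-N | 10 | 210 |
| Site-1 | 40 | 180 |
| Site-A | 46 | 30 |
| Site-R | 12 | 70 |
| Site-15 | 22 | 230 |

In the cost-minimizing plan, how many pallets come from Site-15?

10

Fill from the cheapest supplier first.
Site-N (10): use full 210 — 80 pallets to go.
Site-R (12): use full 70 — 10 pallets to go.
Site-15 (22): take the remaining 10 — done.
Site-1, Site-A: unused.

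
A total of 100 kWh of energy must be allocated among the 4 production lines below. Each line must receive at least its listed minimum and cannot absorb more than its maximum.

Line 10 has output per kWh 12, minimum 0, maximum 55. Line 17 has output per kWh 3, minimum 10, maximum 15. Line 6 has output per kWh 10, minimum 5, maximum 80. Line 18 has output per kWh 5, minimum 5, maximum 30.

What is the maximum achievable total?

Meeting every minimum uses 0+10+5+5 = 20 kWh, leaving 80.
Rank by output per kWh: Line 10 12 > Line 6 10 > Line 18 5 > Line 17 3.
Give Line 10 55 more to hit its cap of 55 — 25 left.
Line 6 has room for 75 more but only 25 remain, so it gets 30.
Total = 12×55 + 3×10 + 10×30 + 5×5 = 1015.

1015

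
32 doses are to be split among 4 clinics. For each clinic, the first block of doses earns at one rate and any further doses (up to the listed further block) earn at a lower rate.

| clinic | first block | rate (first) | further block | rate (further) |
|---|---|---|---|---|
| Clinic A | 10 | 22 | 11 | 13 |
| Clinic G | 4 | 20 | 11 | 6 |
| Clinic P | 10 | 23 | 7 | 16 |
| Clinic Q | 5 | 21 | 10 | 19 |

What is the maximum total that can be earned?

Treat each block as its own option and order by rate: Clinic P/first 23 > Clinic A/first 22 > Clinic Q/first 21 > Clinic G/first 20 > Clinic Q/second 19 > Clinic P/second 16 > Clinic A/second 13 > Clinic G/second 6.
Clinic P first at 23: fill all 10 ; 22 left.
Clinic A/first (22): +10 ; 12 left.
Clinic Q first at 21: fill all 5 ; 7 left.
Clinic G/first (20): +4 ; 3 left.
3 remain; put them into Clinic Q second at 19.
Total = 23×10 + 22×10 + 21×5 + 20×4 + 19×3 = 692.

692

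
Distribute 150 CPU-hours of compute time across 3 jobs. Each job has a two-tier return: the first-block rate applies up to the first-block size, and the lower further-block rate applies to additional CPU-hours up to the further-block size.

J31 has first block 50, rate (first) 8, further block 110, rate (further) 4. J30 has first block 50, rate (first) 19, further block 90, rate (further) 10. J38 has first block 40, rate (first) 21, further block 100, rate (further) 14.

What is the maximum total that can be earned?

Treat each block as its own option and order by rate: J38/T1 21 > J30/T1 19 > J38/T2 14 > J30/T2 10 > J31/T1 8 > J31/T2 4.
J38/T1 (21): +40 ; 110 left.
J30/T1 (19): +50 ; 60 left.
60 remain; put them into J38 T2 at 14.
Total = 21×40 + 19×50 + 14×60 = 2630.

2630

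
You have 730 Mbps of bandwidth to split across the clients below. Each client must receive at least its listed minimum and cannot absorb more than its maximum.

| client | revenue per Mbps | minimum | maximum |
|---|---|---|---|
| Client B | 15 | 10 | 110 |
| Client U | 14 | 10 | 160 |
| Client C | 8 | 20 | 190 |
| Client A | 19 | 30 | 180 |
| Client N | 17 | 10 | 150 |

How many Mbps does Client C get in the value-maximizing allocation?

Meeting every minimum uses 10+10+20+30+10 = 80 Mbps, leaving 650.
Order the clients by revenue per Mbps: Client A 19 > Client N 17 > Client B 15 > Client U 14 > Client C 8.
Client A takes 150 more to reach its cap of 180 — 500 left.
Client N takes 140 more to reach its cap of 150 — 360 left.
Client B: +100 to 110 (cap) — 260 left.
Give Client U 150 more to hit its cap of 160 — 110 left.
Client C has room for 170 more but only 110 remain, so it gets 130.

130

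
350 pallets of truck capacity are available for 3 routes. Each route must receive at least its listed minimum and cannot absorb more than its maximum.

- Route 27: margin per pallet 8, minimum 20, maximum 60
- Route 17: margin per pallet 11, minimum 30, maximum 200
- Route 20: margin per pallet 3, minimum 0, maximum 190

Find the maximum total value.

2950

Meeting every minimum uses 20+30+0 = 50 pallets, leaving 300.
Order the routes by margin per pallet: Route 17 11 > Route 27 8 > Route 20 3.
Route 17 takes 170 more to reach its cap of 200 ; 130 left.
Route 27: +40 to 60 (cap) ; 90 left.
Only 90 left; Route 20 takes them to reach 90.
Total = 8×60 + 11×200 + 3×90 = 2950.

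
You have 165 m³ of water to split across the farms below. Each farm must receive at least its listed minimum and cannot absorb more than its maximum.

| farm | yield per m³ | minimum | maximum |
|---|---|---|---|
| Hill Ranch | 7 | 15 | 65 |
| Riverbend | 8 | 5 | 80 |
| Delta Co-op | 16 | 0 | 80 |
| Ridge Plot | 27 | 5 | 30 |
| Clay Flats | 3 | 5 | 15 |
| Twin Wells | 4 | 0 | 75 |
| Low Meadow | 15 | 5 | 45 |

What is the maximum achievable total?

Meeting every minimum uses 15+5+0+5+5+0+5 = 35 m³, leaving 130.
Highest yield per m³ first: Ridge Plot 27 > Delta Co-op 16 > Low Meadow 15 > Riverbend 8 > Hill Ranch 7 > Twin Wells 4 > Clay Flats 3.
Give Ridge Plot 25 more to hit its cap of 30 ; 105 left.
Delta Co-op takes 80 more to reach its cap of 80 ; 25 left.
Only 25 left; Low Meadow takes them to reach 30.
Total = 7×15 + 8×5 + 16×80 + 27×30 + 3×5 + 15×30 = 2700.

2700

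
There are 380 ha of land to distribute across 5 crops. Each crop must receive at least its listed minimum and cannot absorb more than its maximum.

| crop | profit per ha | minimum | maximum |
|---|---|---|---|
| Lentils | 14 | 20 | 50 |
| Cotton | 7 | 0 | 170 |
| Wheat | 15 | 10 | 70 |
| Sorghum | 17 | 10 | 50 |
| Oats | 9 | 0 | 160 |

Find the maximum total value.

Meeting every minimum uses 20+0+10+10+0 = 40 ha, leaving 340.
Order the crops by profit per ha: Sorghum 17 > Wheat 15 > Lentils 14 > Oats 9 > Cotton 7.
Sorghum takes 40 more to reach its cap of 50 → 300 left.
Give Wheat 60 more to hit its cap of 70 → 240 left.
Lentils: +30 to 50 (cap) → 210 left.
Oats: +160 to 160 (cap) → 50 left.
Cotton: +50 (room for 170) → 50. Pool exhausted.
Total = 14×50 + 7×50 + 15×70 + 17×50 + 9×160 = 4390.

4390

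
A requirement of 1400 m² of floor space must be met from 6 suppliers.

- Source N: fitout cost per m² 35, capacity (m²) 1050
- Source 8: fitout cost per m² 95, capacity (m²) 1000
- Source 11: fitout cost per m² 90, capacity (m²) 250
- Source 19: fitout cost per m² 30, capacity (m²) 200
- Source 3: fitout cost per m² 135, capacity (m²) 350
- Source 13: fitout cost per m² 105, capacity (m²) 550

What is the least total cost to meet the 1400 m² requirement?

56250

Use suppliers in increasing cost order.
Take 200 from Source 19 at 30 ; need 1200 more.
Source N at 35: take all 1050 m² ; 150 still needed.
Source 11 at 90: take 150 of its 250 ; requirement met.
Source 8, Source 13, Source 3: unused.
Cost = 200×30 + 1050×35 + 150×90 = 56250.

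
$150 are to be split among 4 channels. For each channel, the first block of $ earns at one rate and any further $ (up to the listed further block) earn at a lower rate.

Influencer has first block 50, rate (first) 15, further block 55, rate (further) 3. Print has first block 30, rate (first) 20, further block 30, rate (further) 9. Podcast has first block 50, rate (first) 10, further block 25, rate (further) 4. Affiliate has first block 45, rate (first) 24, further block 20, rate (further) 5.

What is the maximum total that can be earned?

2680

Rank every tier by rate: Affiliate/T1 24 > Print/T1 20 > Influencer/T1 15 > Podcast/T1 10 > Print/T2 9 > Affiliate/T2 5 > Podcast/T2 4 > Influencer/T2 3.
Fill Affiliate T1 block (45 at 24) ; 105 left.
Print/T1 (20): +30 ; 75 left.
Influencer/T1 (15): +50 ; 25 left.
Podcast/T1: +25 of 50 at 10; pool empty.
Total = 24×45 + 20×30 + 15×50 + 10×25 = 2680.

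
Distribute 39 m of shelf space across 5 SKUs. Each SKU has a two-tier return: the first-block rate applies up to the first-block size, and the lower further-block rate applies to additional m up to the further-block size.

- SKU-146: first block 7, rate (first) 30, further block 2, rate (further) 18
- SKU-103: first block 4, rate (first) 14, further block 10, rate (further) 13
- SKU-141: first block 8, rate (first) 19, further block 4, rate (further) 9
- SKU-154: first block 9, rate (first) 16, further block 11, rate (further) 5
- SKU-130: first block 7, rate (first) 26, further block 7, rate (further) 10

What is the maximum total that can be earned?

806

Rank every tier by rate: SKU-146/tier1 30 > SKU-130/tier1 26 > SKU-141/tier1 19 > SKU-146/tier2 18 > SKU-154/tier1 16 > SKU-103/tier1 14 > SKU-103/tier2 13 > SKU-130/tier2 10 > SKU-141/tier2 9 > SKU-154/tier2 5.
Fill SKU-146 tier1 block (7 at 30) — 32 left.
Fill SKU-130 tier1 block (7 at 26) — 25 left.
Fill SKU-141 tier1 block (8 at 19) — 17 left.
SKU-146/tier2 (18): +2 — 15 left.
SKU-154/tier1 (16): +9 — 6 left.
Fill SKU-103 tier1 block (4 at 14) — 2 left.
2 remain; put them into SKU-103 tier2 at 13.
Total = 30×7 + 26×7 + 19×8 + 18×2 + 16×9 + 14×4 + 13×2 = 806.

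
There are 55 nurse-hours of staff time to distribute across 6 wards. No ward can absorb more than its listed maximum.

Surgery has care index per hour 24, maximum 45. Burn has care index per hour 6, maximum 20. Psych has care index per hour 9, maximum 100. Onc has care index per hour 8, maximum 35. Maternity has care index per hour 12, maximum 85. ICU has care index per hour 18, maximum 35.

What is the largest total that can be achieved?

Rank by care index per hour: Surgery 24 > ICU 18 > Maternity 12 > Psych 9 > Onc 8 > Burn 6.
Surgery takes 45 to reach its cap of 45 — 10 left.
ICU: +10 (room for 35) → 10. Pool exhausted.
Total = 24×45 + 18×10 = 1260.

1260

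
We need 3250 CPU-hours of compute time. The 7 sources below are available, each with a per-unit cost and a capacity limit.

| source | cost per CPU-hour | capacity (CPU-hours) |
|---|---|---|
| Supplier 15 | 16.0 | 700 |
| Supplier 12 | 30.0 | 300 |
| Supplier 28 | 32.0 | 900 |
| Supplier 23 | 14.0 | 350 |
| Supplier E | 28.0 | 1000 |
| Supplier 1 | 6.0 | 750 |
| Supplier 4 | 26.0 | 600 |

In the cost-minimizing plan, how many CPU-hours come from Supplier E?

Cheapest first:
Take 750 from Supplier 1 at 6.0 ; need 2500 more.
Supplier 23 at 14.0: take all 350 CPU-hours ; 2150 still needed.
Supplier 15 (16.0): use full 700 ; 1450 CPU-hours to go.
Supplier 4 at 26.0: take all 600 CPU-hours ; 850 still needed.
Supplier E at 28.0: take 850 of its 1000 ; requirement met.
Supplier 12, Supplier 28: unused.

850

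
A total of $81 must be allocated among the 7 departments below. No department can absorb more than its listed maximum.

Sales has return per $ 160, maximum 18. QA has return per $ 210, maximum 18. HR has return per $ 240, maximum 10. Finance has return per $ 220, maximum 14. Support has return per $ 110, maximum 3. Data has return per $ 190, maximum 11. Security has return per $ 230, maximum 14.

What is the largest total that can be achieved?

Highest return per $ first: HR 240 > Security 230 > Finance 220 > QA 210 > Data 190 > Sales 160 > Support 110.
HR takes 10 to reach its cap of 10 ; 71 left.
Give Security 14 to hit its cap of 14 ; 57 left.
Give Finance 14 to hit its cap of 14 ; 43 left.
Give QA 18 to hit its cap of 18 ; 25 left.
Data: +11 to 11 (cap) ; 14 left.
Sales has room for 18 but only 14 remain, so it gets 14.
Total = 160×14 + 210×18 + 240×10 + 220×14 + 190×11 + 230×14 = 16810.

16810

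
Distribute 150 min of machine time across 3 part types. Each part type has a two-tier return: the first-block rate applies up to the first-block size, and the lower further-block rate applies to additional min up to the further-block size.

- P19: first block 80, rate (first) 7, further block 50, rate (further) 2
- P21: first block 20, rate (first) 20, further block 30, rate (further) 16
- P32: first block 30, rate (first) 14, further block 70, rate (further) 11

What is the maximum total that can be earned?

2070

Order all 6 blocks by rate: P21/T1 20 > P21/T2 16 > P32/T1 14 > P32/T2 11 > P19/T1 7 > P19/T2 2.
P21 T1 at 20: fill all 20 → 130 left.
Fill P21 T2 block (30 at 16) → 100 left.
P32/T1 (14): +30 → 70 left.
P32 T2 at 11: fill all 70 → 0 left.
Total = 20×20 + 16×30 + 14×30 + 11×70 = 2070.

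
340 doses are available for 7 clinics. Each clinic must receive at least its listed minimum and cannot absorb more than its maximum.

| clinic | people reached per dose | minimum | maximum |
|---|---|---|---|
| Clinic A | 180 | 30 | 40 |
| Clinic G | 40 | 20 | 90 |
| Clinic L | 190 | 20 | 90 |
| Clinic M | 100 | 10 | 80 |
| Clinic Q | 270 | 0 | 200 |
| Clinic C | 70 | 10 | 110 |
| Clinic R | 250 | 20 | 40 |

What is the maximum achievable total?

Meeting every minimum uses 30+20+20+10+0+10+20 = 110 doses, leaving 230.
Order the clinics by people reached per dose: Clinic Q 270 > Clinic R 250 > Clinic L 190 > Clinic A 180 > Clinic M 100 > Clinic C 70 > Clinic G 40.
Give Clinic Q 200 more to hit its cap of 200 ; 30 left.
Clinic R: +20 to 40 (cap) ; 10 left.
Clinic L has room for 70 more but only 10 remain, so it gets 30.
Total = 180×30 + 40×20 + 190×30 + 100×10 + 270×200 + 70×10 + 250×40 = 77600.

77600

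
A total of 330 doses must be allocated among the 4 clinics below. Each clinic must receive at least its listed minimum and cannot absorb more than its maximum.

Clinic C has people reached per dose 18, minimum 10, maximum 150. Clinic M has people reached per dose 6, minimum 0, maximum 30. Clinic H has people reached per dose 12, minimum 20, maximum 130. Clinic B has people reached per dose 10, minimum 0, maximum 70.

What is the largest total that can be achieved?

Meeting every minimum uses 10+0+20+0 = 30 doses, leaving 300.
Order the clinics by people reached per dose: Clinic C 18 > Clinic H 12 > Clinic B 10 > Clinic M 6.
Clinic C takes 140 more to reach its cap of 150 ; 160 left.
Give Clinic H 110 more to hit its cap of 130 ; 50 left.
Clinic B has room for 70 more but only 50 remain, so it gets 50.
Total = 18×150 + 12×130 + 10×50 = 4760.

4760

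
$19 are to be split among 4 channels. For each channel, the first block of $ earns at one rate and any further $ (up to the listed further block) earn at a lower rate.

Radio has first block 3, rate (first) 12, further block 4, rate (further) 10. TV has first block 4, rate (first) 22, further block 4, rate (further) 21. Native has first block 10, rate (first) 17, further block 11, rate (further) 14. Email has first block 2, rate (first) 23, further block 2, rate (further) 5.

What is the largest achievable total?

Treat each block as its own option and order by rate: Email/first 23 > TV/first 22 > TV/second 21 > Native/first 17 > Native/second 14 > Radio/first 12 > Radio/second 10 > Email/second 5.
Email/first (23): +2 — 17 left.
Fill TV first block (4 at 22) — 13 left.
Fill TV second block (4 at 21) — 9 left.
Native/first: +9 of 10 at 17; pool empty.
Total = 23×2 + 22×4 + 21×4 + 17×9 = 371.

371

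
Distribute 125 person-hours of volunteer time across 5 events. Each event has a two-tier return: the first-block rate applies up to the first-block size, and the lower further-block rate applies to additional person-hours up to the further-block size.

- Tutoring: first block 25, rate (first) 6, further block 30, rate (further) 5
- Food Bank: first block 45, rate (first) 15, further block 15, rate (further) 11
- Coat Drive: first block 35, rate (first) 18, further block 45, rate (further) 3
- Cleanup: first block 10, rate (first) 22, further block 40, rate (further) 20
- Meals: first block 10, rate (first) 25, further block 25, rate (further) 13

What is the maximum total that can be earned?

2350

Treat each block as its own option and order by rate: Meals/tier1 25 > Cleanup/tier1 22 > Cleanup/tier2 20 > Coat Drive/tier1 18 > Food Bank/tier1 15 > Meals/tier2 13 > Food Bank/tier2 11 > Tutoring/tier1 6 > Tutoring/tier2 5 > Coat Drive/tier2 3.
Meals tier1 at 25: fill all 10 — 115 left.
Cleanup tier1 at 22: fill all 10 — 105 left.
Cleanup/tier2 (20): +40 — 65 left.
Coat Drive tier1 at 18: fill all 35 — 30 left.
Food Bank/tier1: +30 of 45 at 15; pool empty.
Total = 25×10 + 22×10 + 20×40 + 18×35 + 15×30 = 2350.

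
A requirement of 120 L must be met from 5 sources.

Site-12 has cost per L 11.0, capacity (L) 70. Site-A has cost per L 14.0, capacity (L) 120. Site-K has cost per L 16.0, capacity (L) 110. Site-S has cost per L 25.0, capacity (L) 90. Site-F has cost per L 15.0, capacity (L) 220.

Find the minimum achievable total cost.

Use sources in increasing cost order.
Take 70 from Site-12 at 11.0 ; need 50 more.
Site-A at 14.0: take 50 of its 120 ; requirement met.
Site-F, Site-K, Site-S: unused.
Cost = 70×11.0 + 50×14.0 = 1470.

1470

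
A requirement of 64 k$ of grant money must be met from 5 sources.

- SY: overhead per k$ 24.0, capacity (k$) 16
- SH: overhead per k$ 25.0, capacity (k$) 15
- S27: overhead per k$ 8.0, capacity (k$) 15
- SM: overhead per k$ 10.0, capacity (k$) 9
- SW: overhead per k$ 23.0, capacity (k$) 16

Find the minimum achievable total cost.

1162

Use sources in increasing cost order.
S27 (8.0): use full 15 → 49 k$ to go.
SM (10.0): use full 9 → 40 k$ to go.
Take 16 from SW at 23.0 → need 24 more.
SY at 24.0: take all 16 k$ → 8 still needed.
SH at 25.0: take 8 of its 15 → requirement met.
Cost = 15×8.0 + 9×10.0 + 16×23.0 + 16×24.0 + 8×25.0 = 1162.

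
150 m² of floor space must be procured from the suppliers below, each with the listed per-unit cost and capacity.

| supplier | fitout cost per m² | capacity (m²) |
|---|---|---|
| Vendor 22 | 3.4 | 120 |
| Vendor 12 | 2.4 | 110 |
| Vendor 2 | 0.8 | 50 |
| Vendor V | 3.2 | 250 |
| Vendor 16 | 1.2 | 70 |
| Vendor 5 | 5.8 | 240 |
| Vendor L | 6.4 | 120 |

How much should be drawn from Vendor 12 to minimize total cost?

30

Use suppliers in increasing cost order.
Vendor 2 at 0.8: take all 50 m² ; 100 still needed.
Vendor 16 at 1.2: take all 70 m² ; 30 still needed.
Vendor 12 at 2.4: take 30 of its 110 ; requirement met.
Vendor V, Vendor 22, Vendor 5, Vendor L: unused.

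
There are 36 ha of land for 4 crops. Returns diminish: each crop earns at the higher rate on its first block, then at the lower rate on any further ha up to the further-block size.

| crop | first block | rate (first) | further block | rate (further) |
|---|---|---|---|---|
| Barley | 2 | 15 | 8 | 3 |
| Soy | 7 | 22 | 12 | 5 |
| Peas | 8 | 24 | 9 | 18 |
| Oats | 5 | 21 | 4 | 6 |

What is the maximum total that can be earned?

672

Treat each block as its own option and order by rate: Peas/T1 24 > Soy/T1 22 > Oats/T1 21 > Peas/T2 18 > Barley/T1 15 > Oats/T2 6 > Soy/T2 5 > Barley/T2 3.
Peas/T1 (24): +8 ; 28 left.
Soy/T1 (22): +7 ; 21 left.
Oats T1 at 21: fill all 5 ; 16 left.
Peas T2 at 18: fill all 9 ; 7 left.
Fill Barley T1 block (2 at 15) ; 5 left.
Oats/T2 (6): +4 ; 1 left.
Soy/T2: +1 of 12 at 5; pool empty.
Total = 24×8 + 22×7 + 21×5 + 18×9 + 15×2 + 6×4 + 5×1 = 672.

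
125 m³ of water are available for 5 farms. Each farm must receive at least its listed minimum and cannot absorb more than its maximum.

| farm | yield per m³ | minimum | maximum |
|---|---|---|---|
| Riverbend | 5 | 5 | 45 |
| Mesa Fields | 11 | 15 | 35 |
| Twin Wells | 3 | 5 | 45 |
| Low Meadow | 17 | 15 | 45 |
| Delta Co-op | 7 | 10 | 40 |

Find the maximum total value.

1435

Meeting every minimum uses 5+15+5+15+10 = 50 m³, leaving 75.
Highest yield per m³ first: Low Meadow 17 > Mesa Fields 11 > Delta Co-op 7 > Riverbend 5 > Twin Wells 3.
Low Meadow takes 30 more to reach its cap of 45 → 45 left.
Mesa Fields takes 20 more to reach its cap of 35 → 25 left.
Only 25 left; Delta Co-op takes them to reach 35.
Total = 5×5 + 11×35 + 3×5 + 17×45 + 7×35 = 1435.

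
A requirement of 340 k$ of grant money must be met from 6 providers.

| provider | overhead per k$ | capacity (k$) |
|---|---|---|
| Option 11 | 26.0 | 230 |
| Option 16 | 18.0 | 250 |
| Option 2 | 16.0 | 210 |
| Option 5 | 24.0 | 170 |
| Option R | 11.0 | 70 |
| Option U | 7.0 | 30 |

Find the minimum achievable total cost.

4880

Cheapest first:
Option U at 7.0: take all 30 k$ → 310 still needed.
Take 70 from Option R at 11.0 → need 240 more.
Take 210 from Option 2 at 16.0 → need 30 more.
Option 16 at 18.0: take 30 of its 250 → requirement met.
Option 5, Option 11: unused.
Cost = 30×7.0 + 70×11.0 + 210×16.0 + 30×18.0 = 4880.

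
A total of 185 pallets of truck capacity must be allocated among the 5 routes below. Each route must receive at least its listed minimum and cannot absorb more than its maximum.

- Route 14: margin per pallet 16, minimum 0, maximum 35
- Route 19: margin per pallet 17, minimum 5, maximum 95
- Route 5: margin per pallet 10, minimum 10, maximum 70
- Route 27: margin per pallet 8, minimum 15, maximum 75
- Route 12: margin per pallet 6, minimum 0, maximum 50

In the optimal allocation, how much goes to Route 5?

Meeting every minimum uses 0+5+10+15+0 = 30 pallets, leaving 155.
Rank by margin per pallet: Route 19 17 > Route 14 16 > Route 5 10 > Route 27 8 > Route 12 6.
Route 19: +90 to 95 (cap) ; 65 left.
Route 14: +35 to 35 (cap) ; 30 left.
Route 5 has room for 60 more but only 30 remain, so it gets 40.

40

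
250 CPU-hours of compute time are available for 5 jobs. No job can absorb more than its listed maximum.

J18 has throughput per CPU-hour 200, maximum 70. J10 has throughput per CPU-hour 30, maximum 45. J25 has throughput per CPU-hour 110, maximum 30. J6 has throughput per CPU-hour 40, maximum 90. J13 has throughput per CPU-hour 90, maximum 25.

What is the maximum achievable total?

Highest throughput per CPU-hour first: J18 200 > J25 110 > J13 90 > J6 40 > J10 30.
J18: +70 to 70 (cap) — 180 left.
Give J25 30 to hit its cap of 30 — 150 left.
J13: +25 to 25 (cap) — 125 left.
Give J6 90 to hit its cap of 90 — 35 left.
J10 has room for 45 but only 35 remain, so it gets 35.
Total = 200×70 + 30×35 + 110×30 + 40×90 + 90×25 = 24200.

24200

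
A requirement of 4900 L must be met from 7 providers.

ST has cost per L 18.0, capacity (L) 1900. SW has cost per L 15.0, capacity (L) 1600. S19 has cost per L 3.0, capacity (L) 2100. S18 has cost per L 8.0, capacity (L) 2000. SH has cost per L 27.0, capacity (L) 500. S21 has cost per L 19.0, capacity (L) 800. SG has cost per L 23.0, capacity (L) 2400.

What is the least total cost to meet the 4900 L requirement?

Fill from the cheapest provider first.
Take 2100 from S19 at 3.0 — need 2800 more.
S18 (8.0): use full 2000 — 800 L to go.
Take 800 from SW at 15.0 to finish.
ST, S21, SG, SH: unused.
Cost = 2100×3.0 + 2000×8.0 + 800×15.0 = 34300.

34300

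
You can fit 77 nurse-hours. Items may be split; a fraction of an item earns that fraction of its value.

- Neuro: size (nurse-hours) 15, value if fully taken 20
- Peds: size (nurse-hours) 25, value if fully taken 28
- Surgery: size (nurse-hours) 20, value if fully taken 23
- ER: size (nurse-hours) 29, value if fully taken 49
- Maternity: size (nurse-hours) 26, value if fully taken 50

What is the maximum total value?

Best value per unit of size first: Maternity 50/26≈1.92, ER 49/29≈1.69, Neuro 20/15≈1.33, Surgery 23/20≈1.15, Peds 28/25≈1.12.
Take all of Maternity (26 nurse-hours, value 50) → 51 nurse-hours left.
All 29 nurse-hours of ER fit (value 49) → 22 remain.
Take all of Neuro (15 nurse-hours, value 20) → 7 nurse-hours left.
Only 7 nurse-hours remain; take 7/20 of Surgery for value 23×7/20 = 8.05.
Total value = 127.05.

127.05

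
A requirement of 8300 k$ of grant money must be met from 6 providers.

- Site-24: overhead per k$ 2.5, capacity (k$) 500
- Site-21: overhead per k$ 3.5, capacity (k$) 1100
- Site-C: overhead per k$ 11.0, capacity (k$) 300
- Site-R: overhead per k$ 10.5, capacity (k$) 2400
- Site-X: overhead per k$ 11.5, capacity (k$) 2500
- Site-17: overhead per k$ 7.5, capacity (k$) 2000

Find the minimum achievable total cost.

Cheapest first:
Site-24 (2.5): use full 500 ; 7800 k$ to go.
Take 1100 from Site-21 at 3.5 ; need 6700 more.
Site-17 at 7.5: take all 2000 k$ ; 4700 still needed.
Take 2400 from Site-R at 10.5 ; need 2300 more.
Site-C (11.0): use full 300 ; 2000 k$ to go.
Site-X (11.5): take the remaining 2000 ; done.
Cost = 500×2.5 + 1100×3.5 + 2000×7.5 + 2400×10.5 + 300×11.0 + 2000×11.5 = 71600.

71600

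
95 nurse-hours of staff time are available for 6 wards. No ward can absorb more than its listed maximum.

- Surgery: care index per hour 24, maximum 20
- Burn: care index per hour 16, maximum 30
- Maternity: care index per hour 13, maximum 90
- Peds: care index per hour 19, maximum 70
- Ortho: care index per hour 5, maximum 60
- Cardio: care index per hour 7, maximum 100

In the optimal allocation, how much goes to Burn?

5

Highest care index per hour first: Surgery 24 > Peds 19 > Burn 16 > Maternity 13 > Cardio 7 > Ortho 5.
Surgery: +20 to 20 (cap) → 75 left.
Peds: +70 to 70 (cap) → 5 left.
Only 5 left; Burn takes them to reach 5.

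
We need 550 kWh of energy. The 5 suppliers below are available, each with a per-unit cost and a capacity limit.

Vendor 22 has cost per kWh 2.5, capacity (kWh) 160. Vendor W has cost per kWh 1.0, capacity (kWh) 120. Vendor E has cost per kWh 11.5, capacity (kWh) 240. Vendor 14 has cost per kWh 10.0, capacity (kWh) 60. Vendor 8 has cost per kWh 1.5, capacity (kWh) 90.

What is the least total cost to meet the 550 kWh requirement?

Fill from the cheapest supplier first.
Take 120 from Vendor W at 1.0 — need 430 more.
Take 90 from Vendor 8 at 1.5 — need 340 more.
Vendor 22 (2.5): use full 160 — 180 kWh to go.
Vendor 14 (10.0): use full 60 — 120 kWh to go.
Take 120 from Vendor E at 11.5 to finish.
Cost = 120×1.0 + 90×1.5 + 160×2.5 + 60×10.0 + 120×11.5 = 2635.

2635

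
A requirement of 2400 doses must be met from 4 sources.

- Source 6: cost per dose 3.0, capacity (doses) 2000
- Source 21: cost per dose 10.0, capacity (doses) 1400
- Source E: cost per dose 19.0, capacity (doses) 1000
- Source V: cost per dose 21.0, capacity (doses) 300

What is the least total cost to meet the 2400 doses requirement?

Fill from the cheapest source first.
Source 6 (3.0): use full 2000 ; 400 doses to go.
Source 21 at 10.0: take 400 of its 1400 ; requirement met.
Source E, Source V: unused.
Cost = 2000×3.0 + 400×10.0 = 10000.

10000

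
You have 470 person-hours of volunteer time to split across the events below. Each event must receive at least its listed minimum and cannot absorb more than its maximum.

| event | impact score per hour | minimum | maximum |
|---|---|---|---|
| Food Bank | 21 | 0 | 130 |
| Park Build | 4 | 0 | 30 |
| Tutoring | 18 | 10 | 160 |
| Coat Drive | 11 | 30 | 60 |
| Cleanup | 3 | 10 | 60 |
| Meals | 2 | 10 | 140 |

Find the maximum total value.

6630

Meeting every minimum uses 0+0+10+30+10+10 = 60 person-hours, leaving 410.
Order the events by impact score per hour: Food Bank 21 > Tutoring 18 > Coat Drive 11 > Park Build 4 > Cleanup 3 > Meals 2.
Give Food Bank 130 more to hit its cap of 130 → 280 left.
Give Tutoring 150 more to hit its cap of 160 → 130 left.
Give Coat Drive 30 more to hit its cap of 60 → 100 left.
Give Park Build 30 more to hit its cap of 30 → 70 left.
Give Cleanup 50 more to hit its cap of 60 → 20 left.
Meals: +20 (room for 130) → 30. Pool exhausted.
Total = 21×130 + 4×30 + 18×160 + 11×60 + 3×60 + 2×30 = 6630.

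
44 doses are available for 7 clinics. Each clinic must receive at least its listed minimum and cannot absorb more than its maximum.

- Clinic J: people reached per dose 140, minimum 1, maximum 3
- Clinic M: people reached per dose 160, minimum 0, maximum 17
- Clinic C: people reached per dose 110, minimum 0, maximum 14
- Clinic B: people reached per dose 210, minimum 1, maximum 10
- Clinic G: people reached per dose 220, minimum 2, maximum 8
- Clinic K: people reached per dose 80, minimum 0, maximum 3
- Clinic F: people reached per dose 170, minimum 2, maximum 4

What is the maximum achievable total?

Meeting every minimum uses 1+0+0+1+2+0+2 = 6 doses, leaving 38.
Rank by people reached per dose: Clinic G 220 > Clinic B 210 > Clinic F 170 > Clinic M 160 > Clinic J 140 > Clinic C 110 > Clinic K 80.
Give Clinic G 6 more to hit its cap of 8 — 32 left.
Clinic B: +9 to 10 (cap) — 23 left.
Clinic F: +2 to 4 (cap) — 21 left.
Clinic M takes 17 more to reach its cap of 17 — 4 left.
Give Clinic J 2 more to hit its cap of 3 — 2 left.
Only 2 left; Clinic C takes them to reach 2.
Total = 140×3 + 160×17 + 110×2 + 210×10 + 220×8 + 170×4 = 7900.

7900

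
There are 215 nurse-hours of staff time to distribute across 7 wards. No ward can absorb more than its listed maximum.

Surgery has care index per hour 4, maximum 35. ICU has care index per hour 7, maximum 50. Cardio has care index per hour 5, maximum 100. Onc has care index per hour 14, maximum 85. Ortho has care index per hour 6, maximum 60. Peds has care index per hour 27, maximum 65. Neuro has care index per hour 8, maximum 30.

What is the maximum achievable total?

Highest care index per hour first: Peds 27 > Onc 14 > Neuro 8 > ICU 7 > Ortho 6 > Cardio 5 > Surgery 4.
Peds: +65 to 65 (cap) ; 150 left.
Onc takes 85 to reach its cap of 85 ; 65 left.
Neuro: +30 to 30 (cap) ; 35 left.
ICU: +35 (room for 50) → 35. Pool exhausted.
Total = 7×35 + 14×85 + 27×65 + 8×30 = 3430.

3430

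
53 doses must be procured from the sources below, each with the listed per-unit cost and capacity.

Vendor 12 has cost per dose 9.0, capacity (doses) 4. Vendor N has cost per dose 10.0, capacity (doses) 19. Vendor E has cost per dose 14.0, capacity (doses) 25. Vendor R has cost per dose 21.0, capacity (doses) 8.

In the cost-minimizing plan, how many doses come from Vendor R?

5

Fill from the cheapest source first.
Vendor 12 at 9.0: take all 4 doses → 49 still needed.
Take 19 from Vendor N at 10.0 → need 30 more.
Take 25 from Vendor E at 14.0 → need 5 more.
Vendor R (21.0): take the remaining 5 → done.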